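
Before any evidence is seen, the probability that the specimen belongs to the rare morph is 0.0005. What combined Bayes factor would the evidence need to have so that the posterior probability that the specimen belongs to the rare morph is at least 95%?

37981

Prior odds = 0.0005/0.9995 = 1/1999.
Target odds = 0.95/0.05 = 19.
Required Bayes factor = 19 ÷ (1/1999) = 37981.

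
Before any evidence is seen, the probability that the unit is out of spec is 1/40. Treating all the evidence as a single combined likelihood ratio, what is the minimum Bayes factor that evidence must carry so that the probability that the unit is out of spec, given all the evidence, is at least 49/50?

Prior odds = 0.025/0.975 = 1/39.
Target odds = 0.98/0.02 = 49.
Required Bayes factor = 49 ÷ (1/39) = 1911.

1911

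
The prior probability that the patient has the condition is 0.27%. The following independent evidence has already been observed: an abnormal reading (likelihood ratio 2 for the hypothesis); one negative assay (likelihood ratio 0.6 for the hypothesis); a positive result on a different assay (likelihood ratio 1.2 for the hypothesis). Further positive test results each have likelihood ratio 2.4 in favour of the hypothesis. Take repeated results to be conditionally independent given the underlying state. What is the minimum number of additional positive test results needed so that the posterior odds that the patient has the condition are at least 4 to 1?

8

Prior odds = 0.0027/0.9973 = 27/9973.
Combined Bayes factor of the evidence already in hand = 2 × 0.6 × 1.2 = 1.44.
Odds after that evidence = (27/9973) × 1.44 = 972/249325.
Target odds = 4.
Need 2.4ⁿ ≥ 4 ÷ (972/249325) = 249325/243.
2.4⁷ = 35831808/78125 falls short of 249325/243 but 2.4⁸ = 429981696/390625 reaches it, so n = 8.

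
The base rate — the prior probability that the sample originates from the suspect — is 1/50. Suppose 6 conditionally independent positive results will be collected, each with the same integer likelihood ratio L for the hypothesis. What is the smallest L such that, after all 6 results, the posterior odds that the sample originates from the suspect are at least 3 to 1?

3

Prior odds = 0.02/0.98 = 1/49.
Target odds = 3.
Need L⁶ ≥ 3 ÷ (1/49) = 147.
2⁶ = 64 < 147 ≤ 729 = 3⁶, so L = 3.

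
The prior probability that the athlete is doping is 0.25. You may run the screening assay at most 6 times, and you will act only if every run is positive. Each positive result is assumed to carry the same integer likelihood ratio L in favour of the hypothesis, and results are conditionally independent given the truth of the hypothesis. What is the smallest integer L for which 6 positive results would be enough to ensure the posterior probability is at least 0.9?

2

Prior odds = 0.25/0.75 = 1/3.
Target odds = 0.9/0.1 = 9.
Need L⁶ ≥ 9 ÷ (1/3) = 27.
1⁶ = 1 < 27 ≤ 64 = 2⁶, so L = 2.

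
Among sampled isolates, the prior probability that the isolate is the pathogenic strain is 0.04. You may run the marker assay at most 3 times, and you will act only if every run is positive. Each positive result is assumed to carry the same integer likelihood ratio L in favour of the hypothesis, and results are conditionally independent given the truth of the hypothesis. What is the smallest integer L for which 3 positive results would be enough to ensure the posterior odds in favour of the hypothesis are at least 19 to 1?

8

Prior odds = 0.04/0.96 = 1/24.
Target odds = 19.
Need L³ ≥ 19 ÷ (1/24) = 456.
7³ = 343 < 456 ≤ 512 = 8³, so L = 8.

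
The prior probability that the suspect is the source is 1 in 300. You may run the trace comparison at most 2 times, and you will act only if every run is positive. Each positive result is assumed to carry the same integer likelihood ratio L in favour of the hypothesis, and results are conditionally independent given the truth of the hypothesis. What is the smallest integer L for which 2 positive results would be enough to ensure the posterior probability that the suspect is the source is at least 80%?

35

Prior odds = (1/300)/(299/300) = 1/299.
Target odds = 0.8/0.2 = 4.
Need L² ≥ 4 ÷ (1/299) = 1196.
34² = 1156 < 1196 ≤ 1225 = 35², so L = 35.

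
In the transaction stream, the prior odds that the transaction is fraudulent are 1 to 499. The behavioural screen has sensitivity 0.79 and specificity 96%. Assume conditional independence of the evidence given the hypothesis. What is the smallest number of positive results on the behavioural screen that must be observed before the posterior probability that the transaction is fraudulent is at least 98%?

Prior odds = 1/499.
False-positive rate = 1 − 0.96 = 0.04; likelihood ratio of a positive = 0.79/0.04 = 19.75.
Target posterior odds = 0.98/0.02 = 49.
Need (1/499) × 19.75ⁿ ≥ 49, i.e. 19.75ⁿ ≥ 24451.
19.75³ = 7703.734375 falls short of 24451 but 19.75⁴ = 38950081/256 reaches it, so n = 4.

4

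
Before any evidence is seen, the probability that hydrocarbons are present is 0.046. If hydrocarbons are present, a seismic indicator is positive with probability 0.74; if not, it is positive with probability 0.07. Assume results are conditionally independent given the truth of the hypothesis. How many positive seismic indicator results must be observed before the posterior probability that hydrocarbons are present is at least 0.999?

5

Prior odds: 0.046 ÷ 0.954 = 23/477.
Likelihood ratio of a positive = 0.74/0.07 = 74/7.
Target odds: 0.999 ÷ 0.001 = 999.
Require (74/7)ⁿ ≥ 999 ÷ (23/477) = 476523/23.
(74/7)⁴ = 29986576/2401 falls short of 476523/23 but (74/7)⁵ ≈132029 reaches it, so n = 5.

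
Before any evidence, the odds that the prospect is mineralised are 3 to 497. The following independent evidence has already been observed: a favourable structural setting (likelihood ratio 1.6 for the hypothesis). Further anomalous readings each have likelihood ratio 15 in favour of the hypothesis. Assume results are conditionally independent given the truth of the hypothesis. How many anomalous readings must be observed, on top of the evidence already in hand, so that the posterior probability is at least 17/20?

Prior odds = 3/497.
Bayes factor of the evidence already in hand = 1.6.
Odds after that evidence = (3/497) × 1.6 = 24/2485.
Target odds = 0.85/0.15 = 17/3.
Need 15ⁿ ≥ 17/3 ÷ (24/2485) = 42245/72.
15² = 225 falls short of 42245/72 but 15³ = 3375 reaches it, so n = 3.

3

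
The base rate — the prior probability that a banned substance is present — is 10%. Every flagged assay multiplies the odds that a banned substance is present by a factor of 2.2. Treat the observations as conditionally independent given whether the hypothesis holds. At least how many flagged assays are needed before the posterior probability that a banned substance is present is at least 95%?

7

Prior odds = 0.1/0.9 = 1/9.
Likelihood ratio per flagged assay = 2.2.
Target posterior odds = 0.95/0.05 = 19.
Need (1/9) × 2.2ⁿ ≥ 19, i.e. 2.2ⁿ ≥ 171.
2.2⁶ = 1771561/15625 falls short of 171 but 2.2⁷ = 19487171/78125 reaches it, so n = 7.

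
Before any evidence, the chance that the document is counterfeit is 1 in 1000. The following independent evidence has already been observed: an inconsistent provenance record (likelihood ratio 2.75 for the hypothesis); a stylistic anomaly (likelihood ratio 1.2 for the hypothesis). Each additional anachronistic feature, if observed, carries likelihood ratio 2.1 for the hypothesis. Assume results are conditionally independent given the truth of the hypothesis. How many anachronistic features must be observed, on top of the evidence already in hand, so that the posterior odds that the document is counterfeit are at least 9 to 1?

11

Prior odds = 0.001/0.999 = 1/999.
Combined Bayes factor of the evidence already in hand = 2.75 × 1.2 = 3.3.
Odds after that evidence = (1/999) × 3.3 = 11/3330.
Target odds = 9.
Need 2.1ⁿ ≥ 9 ÷ (11/3330) = 29970/11.
2.1¹⁰ ≈1667.99 falls short of 29970/11 but 2.1¹¹ ≈3502.78 reaches it, so n = 11.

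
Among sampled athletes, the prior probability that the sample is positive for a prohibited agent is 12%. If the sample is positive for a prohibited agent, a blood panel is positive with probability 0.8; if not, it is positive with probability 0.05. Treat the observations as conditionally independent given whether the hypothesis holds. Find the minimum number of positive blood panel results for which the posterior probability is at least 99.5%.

Prior odds: 0.12 ÷ 0.88 = 3/22.
Likelihood ratio of a positive = 0.8/0.05 = 16.
Target odds: 0.995 ÷ 0.005 = 199.
Require 16ⁿ ≥ 199 ÷ (3/22) = 4378/3.
16² = 256 falls short of 4378/3 but 16³ = 4096 reaches it, so n = 3.

3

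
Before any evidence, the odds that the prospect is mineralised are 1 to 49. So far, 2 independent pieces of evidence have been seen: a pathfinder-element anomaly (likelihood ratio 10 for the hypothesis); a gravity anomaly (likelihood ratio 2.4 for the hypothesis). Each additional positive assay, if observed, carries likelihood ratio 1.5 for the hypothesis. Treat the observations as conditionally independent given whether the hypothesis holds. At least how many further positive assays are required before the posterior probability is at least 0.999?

Prior odds = 1/49.
Combined Bayes factor of the evidence already in hand = 10 × 2.4 = 24.
Odds after that evidence = (1/49) × 24 = 24/49.
Target odds = 0.999/0.001 = 999.
Need 1.5ⁿ ≥ 999 ÷ (24/49) = 2039.625.
1.5¹⁸ = 387420489/262144 falls short of 2039.625 but 1.5¹⁹ ≈2216.84 reaches it, so n = 19.

19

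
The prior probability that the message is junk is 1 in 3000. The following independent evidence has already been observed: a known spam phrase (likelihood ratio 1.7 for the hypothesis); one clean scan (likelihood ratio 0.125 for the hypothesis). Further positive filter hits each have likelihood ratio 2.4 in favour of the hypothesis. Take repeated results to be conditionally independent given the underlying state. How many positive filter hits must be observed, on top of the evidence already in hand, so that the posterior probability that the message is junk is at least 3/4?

13

Prior odds = (1/3000)/(2999/3000) = 1/2999.
Combined Bayes factor of the evidence already in hand = 1.7 × 0.125 = 0.2125.
Odds after that evidence = (1/2999) × 0.2125 = 17/239920.
Target odds = 0.75/0.25 = 3.
Need 2.4ⁿ ≥ 3 ÷ (17/239920) = 719760/17.
2.4¹² ≈36520.3 falls short of 719760/17 but 2.4¹³ ≈87648.8 reaches it, so n = 13.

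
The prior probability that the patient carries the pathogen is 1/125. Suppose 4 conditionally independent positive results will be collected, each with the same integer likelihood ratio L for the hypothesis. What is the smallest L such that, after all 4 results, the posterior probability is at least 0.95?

7

Prior odds = 0.008/0.992 = 1/124.
Target odds = 0.95/0.05 = 19.
Need L⁴ ≥ 19 ÷ (1/124) = 2356.
6⁴ = 1296 < 2356 ≤ 2401 = 7⁴, so L = 7.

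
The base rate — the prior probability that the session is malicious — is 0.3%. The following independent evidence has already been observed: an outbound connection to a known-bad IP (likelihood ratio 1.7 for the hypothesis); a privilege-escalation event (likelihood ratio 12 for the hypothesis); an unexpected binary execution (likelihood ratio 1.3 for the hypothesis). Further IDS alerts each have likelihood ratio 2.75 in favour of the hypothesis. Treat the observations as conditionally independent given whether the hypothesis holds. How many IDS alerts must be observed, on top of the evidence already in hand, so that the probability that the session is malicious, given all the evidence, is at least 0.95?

Prior odds = 0.003/0.997 = 3/997.
Combined Bayes factor of the evidence already in hand = 1.7 × 12 × 1.3 = 26.52.
Odds after that evidence = (3/997) × 26.52 = 1989/24925.
Target odds = 0.95/0.05 = 19.
Need 2.75ⁿ ≥ 19 ÷ (1989/24925) = 473575/1989.
2.75⁵ = 161051/1024 falls short of 473575/1989 but 2.75⁶ = 1771561/4096 reaches it, so n = 6.

6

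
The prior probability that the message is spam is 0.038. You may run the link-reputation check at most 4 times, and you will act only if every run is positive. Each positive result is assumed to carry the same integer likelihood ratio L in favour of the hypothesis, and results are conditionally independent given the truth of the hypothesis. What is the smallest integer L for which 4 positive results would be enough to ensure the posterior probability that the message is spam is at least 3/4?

3

Prior odds = 0.038/0.962 = 19/481.
Target odds = 0.75/0.25 = 3.
Need L⁴ ≥ 3 ÷ (19/481) = 1443/19.
2⁴ = 16 < 1443/19 ≤ 81 = 3⁴, so L = 3.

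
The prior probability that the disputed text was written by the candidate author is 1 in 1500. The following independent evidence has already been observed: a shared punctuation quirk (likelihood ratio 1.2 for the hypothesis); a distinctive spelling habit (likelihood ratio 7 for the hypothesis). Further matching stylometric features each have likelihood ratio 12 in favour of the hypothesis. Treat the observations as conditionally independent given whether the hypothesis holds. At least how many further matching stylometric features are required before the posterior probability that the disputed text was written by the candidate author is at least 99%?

Prior odds = (1/1500)/(1499/1500) = 1/1499.
Combined Bayes factor of the evidence already in hand = 1.2 × 7 = 8.4.
Odds after that evidence = (1/1499) × 8.4 = 42/7495.
Target odds = 0.99/0.01 = 99.
Need 12ⁿ ≥ 99 ÷ (42/7495) = 247335/14.
12³ = 1728 falls short of 247335/14 but 12⁴ = 20736 reaches it, so n = 4.

4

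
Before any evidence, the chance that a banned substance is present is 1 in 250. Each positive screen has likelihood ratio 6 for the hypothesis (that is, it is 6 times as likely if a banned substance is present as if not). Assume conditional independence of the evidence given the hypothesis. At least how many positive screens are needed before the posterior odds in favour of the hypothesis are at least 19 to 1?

Prior odds: 0.004 ÷ 0.996 = 1/249.
Likelihood ratio per positive screen = 6.
Target odds = 19.
Need (1/249) × 6ⁿ ≥ 19, i.e. 6ⁿ ≥ 4731.
6⁴ = 1296 falls short of 4731 but 6⁵ = 7776 reaches it, so n = 5.

5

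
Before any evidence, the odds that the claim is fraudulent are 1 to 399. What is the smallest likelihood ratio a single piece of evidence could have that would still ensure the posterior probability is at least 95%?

7581

Prior odds = 1/399.
Target odds = 0.95/0.05 = 19.
Required Bayes factor = 19 ÷ (1/399) = 7581.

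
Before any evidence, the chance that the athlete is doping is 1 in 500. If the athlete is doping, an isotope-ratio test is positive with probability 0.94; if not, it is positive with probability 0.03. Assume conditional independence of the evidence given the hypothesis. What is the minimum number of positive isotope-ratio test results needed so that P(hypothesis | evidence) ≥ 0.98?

Prior odds: 0.002 ÷ 0.998 = 1/499.
Likelihood ratio of a positive = 0.94/0.03 = 94/3.
Target odds: 0.98 ÷ 0.02 = 49.
Need (1/499) × (94/3)ⁿ ≥ 49, i.e. (94/3)ⁿ ≥ 24451.
(94/3)² = 8836/9 falls short of 24451 but (94/3)³ = 830584/27 reaches it, so n = 3.

3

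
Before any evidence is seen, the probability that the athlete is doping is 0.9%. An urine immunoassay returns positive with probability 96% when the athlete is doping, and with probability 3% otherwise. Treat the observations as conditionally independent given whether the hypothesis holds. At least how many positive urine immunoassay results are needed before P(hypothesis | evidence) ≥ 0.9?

Prior odds: 0.009 ÷ 0.991 = 9/991.
Likelihood ratio of a positive result = 0.96/0.03 = 32.
Target odds: 0.9 ÷ 0.1 = 9.
Require 32ⁿ ≥ 9 ÷ (9/991) = 991.
32¹ = 32 falls short of 991 but 32² = 1024 reaches it, so n = 2.

2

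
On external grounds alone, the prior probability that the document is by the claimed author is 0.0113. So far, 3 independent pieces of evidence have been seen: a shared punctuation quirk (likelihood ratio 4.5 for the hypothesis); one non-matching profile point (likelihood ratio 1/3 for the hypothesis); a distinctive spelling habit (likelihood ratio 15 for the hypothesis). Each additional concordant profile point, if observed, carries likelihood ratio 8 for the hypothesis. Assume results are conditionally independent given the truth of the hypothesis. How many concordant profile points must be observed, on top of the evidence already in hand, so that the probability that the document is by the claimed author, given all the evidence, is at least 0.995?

4

Prior odds = 0.0113/0.9887 = 113/9887.
Combined Bayes factor of the evidence already in hand = 4.5 × (1/3) × 15 = 22.5.
Odds after that evidence = (113/9887) × 22.5 = 5085/19774.
Target odds = 0.995/0.005 = 199.
Need 8ⁿ ≥ 199 ÷ (5085/19774) = 3935026/5085.
8³ = 512 falls short of 3935026/5085 but 8⁴ = 4096 reaches it, so n = 4.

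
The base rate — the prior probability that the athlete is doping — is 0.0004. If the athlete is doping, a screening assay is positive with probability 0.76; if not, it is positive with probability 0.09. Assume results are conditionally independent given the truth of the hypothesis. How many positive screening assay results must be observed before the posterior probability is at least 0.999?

7

Prior odds: 0.0004 ÷ 0.9996 = 1/2499.
Likelihood ratio of a positive = 0.76/0.09 = 76/9.
Target posterior odds = 0.999/0.001 = 999.
Require (76/9)ⁿ ≥ 999 ÷ (1/2499) = 2496501.
(76/9)⁶ ≈362599 falls short of 2496501 but (76/9)⁷ ≈3.06195e+06 reaches it, so n = 7.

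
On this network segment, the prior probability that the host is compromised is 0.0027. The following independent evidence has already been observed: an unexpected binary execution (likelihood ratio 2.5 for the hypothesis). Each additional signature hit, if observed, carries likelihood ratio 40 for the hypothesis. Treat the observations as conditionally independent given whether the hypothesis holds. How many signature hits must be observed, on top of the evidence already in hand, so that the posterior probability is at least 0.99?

3

Prior odds = 0.0027/0.9973 = 27/9973.
Bayes factor of the evidence already in hand = 2.5.
Odds after that evidence = (27/9973) × 2.5 = 135/19946.
Target odds = 0.99/0.01 = 99.
Need 40ⁿ ≥ 99 ÷ (135/19946) = 219406/15.
40² = 1600 falls short of 219406/15 but 40³ = 64000 reaches it, so n = 3.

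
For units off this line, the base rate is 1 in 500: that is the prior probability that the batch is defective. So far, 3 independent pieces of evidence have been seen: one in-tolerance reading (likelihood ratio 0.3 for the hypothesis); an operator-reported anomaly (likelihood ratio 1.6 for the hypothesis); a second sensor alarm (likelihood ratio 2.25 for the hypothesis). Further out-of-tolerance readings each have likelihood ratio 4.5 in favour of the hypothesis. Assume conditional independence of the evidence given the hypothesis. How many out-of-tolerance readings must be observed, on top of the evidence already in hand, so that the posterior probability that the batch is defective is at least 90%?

Prior odds = 0.002/0.998 = 1/499.
Combined Bayes factor of the evidence already in hand = 0.3 × 1.6 × 2.25 = 1.08.
Odds after that evidence = (1/499) × 1.08 = 27/12475.
Target odds = 0.9/0.1 = 9.
Need 4.5ⁿ ≥ 9 ÷ (27/12475) = 12475/3.
4.5⁵ = 1845.28125 falls short of 12475/3 but 4.5⁶ = 8303.765625 reaches it, so n = 6.

6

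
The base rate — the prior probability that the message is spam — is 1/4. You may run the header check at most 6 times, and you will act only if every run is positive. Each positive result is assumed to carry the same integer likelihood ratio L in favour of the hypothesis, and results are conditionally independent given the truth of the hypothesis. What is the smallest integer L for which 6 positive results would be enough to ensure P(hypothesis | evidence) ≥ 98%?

Prior odds = 0.25/0.75 = 1/3.
Target odds = 0.98/0.02 = 49.
Need L⁶ ≥ 49 ÷ (1/3) = 147.
2⁶ = 64 < 147 ≤ 729 = 3⁶, so L = 3.

3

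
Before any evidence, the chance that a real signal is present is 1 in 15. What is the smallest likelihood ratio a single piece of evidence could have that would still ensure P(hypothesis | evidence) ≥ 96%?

336

Prior odds = (1/15)/(14/15) = 1/14.
Target odds = 0.96/0.04 = 24.
Required Bayes factor = 24 ÷ (1/14) = 336.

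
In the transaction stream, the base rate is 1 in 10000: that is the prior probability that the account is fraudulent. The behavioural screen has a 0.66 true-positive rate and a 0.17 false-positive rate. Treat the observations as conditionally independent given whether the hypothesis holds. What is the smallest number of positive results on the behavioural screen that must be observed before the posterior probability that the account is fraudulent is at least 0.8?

Prior odds: 0.0001 ÷ 0.9999 = 1/9999.
Likelihood ratio of a positive result = 0.66/0.17 = 66/17.
Target odds: 0.8 ÷ 0.2 = 4.
Require (66/17)ⁿ ≥ 4 ÷ (1/9999) = 39996.
(66/17)⁷ ≈13294.3 falls short of 39996 but (66/17)⁸ ≈51613.1 reaches it, so n = 8.

8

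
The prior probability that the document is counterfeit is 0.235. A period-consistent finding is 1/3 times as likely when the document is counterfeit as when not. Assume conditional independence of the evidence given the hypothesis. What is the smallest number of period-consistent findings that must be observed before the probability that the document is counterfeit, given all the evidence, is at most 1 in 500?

5

Prior odds = 0.235/0.765 = 47/153.
Likelihood ratio per period-consistent finding = 1/3.
Target posterior odds = 0.002/0.998 = 1/499.
Require (1/3)ⁿ ≤ 1/499 ÷ (47/153) = 153/23453.
(1/3)⁴ = 1/81 is still above 153/23453 but (1/3)⁵ = 1/243 is at or below it, so n = 5.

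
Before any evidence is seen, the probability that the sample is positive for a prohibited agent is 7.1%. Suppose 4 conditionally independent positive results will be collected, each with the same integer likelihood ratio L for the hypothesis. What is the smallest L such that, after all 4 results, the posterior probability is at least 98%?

Prior odds = 0.071/0.929 = 71/929.
Target odds = 0.98/0.02 = 49.
Need L⁴ ≥ 49 ÷ (71/929) = 45521/71.
5⁴ = 625 < 45521/71 ≤ 1296 = 6⁴, so L = 6.

6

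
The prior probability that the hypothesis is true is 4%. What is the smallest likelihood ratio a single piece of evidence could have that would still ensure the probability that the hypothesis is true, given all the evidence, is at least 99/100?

Prior odds = 0.04/0.96 = 1/24.
Target odds = 0.99/0.01 = 99.
Required Bayes factor = 99 ÷ (1/24) = 2376.

2376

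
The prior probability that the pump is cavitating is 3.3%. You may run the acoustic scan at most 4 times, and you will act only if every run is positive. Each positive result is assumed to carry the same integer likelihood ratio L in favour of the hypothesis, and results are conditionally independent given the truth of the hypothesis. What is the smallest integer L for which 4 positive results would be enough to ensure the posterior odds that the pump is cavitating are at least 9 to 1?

Prior odds = 0.033/0.967 = 33/967.
Target odds = 9.
Need L⁴ ≥ 9 ÷ (33/967) = 2901/11.
4⁴ = 256 < 2901/11 ≤ 625 = 5⁴, so L = 5.

5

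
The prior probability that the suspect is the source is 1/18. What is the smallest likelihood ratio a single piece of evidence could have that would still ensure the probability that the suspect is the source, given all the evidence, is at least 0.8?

Prior odds = (1/18)/(17/18) = 1/17.
Target odds = 0.8/0.2 = 4.
Required Bayes factor = 4 ÷ (1/17) = 68.

68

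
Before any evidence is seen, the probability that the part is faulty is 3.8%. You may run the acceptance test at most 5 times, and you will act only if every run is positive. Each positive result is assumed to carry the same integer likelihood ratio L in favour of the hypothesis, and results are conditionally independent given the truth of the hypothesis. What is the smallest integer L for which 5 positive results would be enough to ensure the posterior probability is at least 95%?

Prior odds = 0.038/0.962 = 19/481.
Target odds = 0.95/0.05 = 19.
Need L⁵ ≥ 19 ÷ (19/481) = 481.
3⁵ = 243 < 481 ≤ 1024 = 4⁵, so L = 4.

4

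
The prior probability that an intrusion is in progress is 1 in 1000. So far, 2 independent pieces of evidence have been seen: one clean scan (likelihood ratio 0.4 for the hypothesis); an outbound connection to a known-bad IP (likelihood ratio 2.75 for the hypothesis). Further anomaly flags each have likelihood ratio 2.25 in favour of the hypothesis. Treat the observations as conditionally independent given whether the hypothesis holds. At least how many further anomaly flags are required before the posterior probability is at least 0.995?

Prior odds = 0.001/0.999 = 1/999.
Combined Bayes factor of the evidence already in hand = 0.4 × 2.75 = 1.1.
Odds after that evidence = (1/999) × 1.1 = 11/9990.
Target odds = 0.995/0.005 = 199.
Need 2.25ⁿ ≥ 199 ÷ (11/9990) = 1988010/11.
2.25¹⁴ ≈85222.7 falls short of 1988010/11 but 2.25¹⁵ ≈191751 reaches it, so n = 15.

15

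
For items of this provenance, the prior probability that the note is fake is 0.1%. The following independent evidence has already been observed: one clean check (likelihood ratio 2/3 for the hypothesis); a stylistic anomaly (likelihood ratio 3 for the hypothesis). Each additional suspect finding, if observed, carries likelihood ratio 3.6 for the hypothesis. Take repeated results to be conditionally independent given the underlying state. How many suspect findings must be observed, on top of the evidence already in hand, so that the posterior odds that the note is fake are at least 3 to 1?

6

Prior odds = 0.001/0.999 = 1/999.
Combined Bayes factor of the evidence already in hand = (2/3) × 3 = 2.
Odds after that evidence = (1/999) × 2 = 2/999.
Target odds = 3.
Need 3.6ⁿ ≥ 3 ÷ (2/999) = 1498.5.
3.6⁵ = 604.66176 falls short of 1498.5 but 3.6⁶ = 34012224/15625 reaches it, so n = 6.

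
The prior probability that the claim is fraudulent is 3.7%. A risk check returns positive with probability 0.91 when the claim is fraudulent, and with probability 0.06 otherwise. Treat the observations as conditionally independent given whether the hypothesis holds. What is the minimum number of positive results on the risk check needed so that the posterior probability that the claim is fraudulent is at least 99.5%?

Prior odds = 0.037/0.963 = 37/963.
Likelihood ratio of a positive result = 0.91/0.06 = 91/6.
Target odds: 0.995 ÷ 0.005 = 199.
Require (91/6)ⁿ ≥ 199 ÷ (37/963) = 191637/37.
(91/6)³ = 753571/216 falls short of 191637/37 but (91/6)⁴ = 68574961/1296 reaches it, so n = 4.

4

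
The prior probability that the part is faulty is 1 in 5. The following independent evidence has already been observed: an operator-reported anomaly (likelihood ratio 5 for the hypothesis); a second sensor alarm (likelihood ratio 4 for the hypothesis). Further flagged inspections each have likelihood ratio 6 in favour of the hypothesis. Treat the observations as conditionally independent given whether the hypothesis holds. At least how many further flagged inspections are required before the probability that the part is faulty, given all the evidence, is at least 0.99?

2

Prior odds = 0.2/0.8 = 0.25.
Combined Bayes factor of the evidence already in hand = 5 × 4 = 20.
Odds after that evidence = 0.25 × 20 = 5.
Target odds = 0.99/0.01 = 99.
Need 6ⁿ ≥ 99 ÷ 5 = 19.8.
6¹ = 6 falls short of 19.8 but 6² = 36 reaches it, so n = 2.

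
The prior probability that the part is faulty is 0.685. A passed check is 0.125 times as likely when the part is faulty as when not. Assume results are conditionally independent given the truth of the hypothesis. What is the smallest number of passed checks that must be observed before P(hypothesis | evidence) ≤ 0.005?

Prior odds = 0.685/0.315 = 137/63.
Likelihood ratio per passed check = 0.125.
Target odds: 0.005 ÷ 0.995 = 1/199.
Require 0.125ⁿ ≤ 1/199 ÷ (137/63) = 63/27263.
0.125² = 0.015625 is still above 63/27263 but 0.125³ = 0.001953125 is at or below it, so n = 3.

3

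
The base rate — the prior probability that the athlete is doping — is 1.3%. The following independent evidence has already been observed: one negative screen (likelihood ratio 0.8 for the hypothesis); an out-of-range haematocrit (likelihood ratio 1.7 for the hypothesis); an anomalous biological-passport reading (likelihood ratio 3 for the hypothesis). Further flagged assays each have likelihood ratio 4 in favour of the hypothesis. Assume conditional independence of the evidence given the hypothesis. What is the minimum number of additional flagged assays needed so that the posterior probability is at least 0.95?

Prior odds = 0.013/0.987 = 13/987.
Combined Bayes factor of the evidence already in hand = 0.8 × 1.7 × 3 = 4.08.
Odds after that evidence = (13/987) × 4.08 = 442/8225.
Target odds = 0.95/0.05 = 19.
Need 4ⁿ ≥ 19 ÷ (442/8225) = 156275/442.
4⁴ = 256 falls short of 156275/442 but 4⁵ = 1024 reaches it, so n = 5.

5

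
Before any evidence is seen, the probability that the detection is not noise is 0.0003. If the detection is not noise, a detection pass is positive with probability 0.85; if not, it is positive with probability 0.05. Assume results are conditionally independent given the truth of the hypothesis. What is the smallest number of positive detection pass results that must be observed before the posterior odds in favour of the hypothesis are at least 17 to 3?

Prior odds = 0.0003/0.9997 = 3/9997.
Likelihood ratio of a positive = 0.85/0.05 = 17.
Target odds = 17/3.
Need (3/9997) × 17ⁿ ≥ 17/3, i.e. 17ⁿ ≥ 169949/9.
17³ = 4913 falls short of 169949/9 but 17⁴ = 83521 reaches it, so n = 4.

4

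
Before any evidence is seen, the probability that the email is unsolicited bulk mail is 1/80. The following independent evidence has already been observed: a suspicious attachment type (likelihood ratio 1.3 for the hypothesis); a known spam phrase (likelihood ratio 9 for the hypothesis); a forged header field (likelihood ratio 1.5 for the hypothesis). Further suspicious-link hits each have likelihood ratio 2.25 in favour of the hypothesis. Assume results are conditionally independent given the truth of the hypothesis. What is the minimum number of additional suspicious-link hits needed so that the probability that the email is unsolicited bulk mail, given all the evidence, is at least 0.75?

4

Prior odds = 0.0125/0.9875 = 1/79.
Combined Bayes factor of the evidence already in hand = 1.3 × 9 × 1.5 = 17.55.
Odds after that evidence = (1/79) × 17.55 = 351/1580.
Target odds = 0.75/0.25 = 3.
Need 2.25ⁿ ≥ 3 ÷ (351/1580) = 1580/117.
2.25³ = 11.390625 falls short of 1580/117 but 2.25⁴ = 25.62890625 reaches it, so n = 4.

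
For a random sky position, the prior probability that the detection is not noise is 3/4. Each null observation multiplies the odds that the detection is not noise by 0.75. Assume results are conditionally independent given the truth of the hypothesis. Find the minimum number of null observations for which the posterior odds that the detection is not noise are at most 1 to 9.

Prior odds: 0.75 ÷ 0.25 = 3.
Likelihood ratio per null observation = 0.75.
Target odds = 1/9.
Need 3 × 0.75ⁿ ≤ 1/9, i.e. 0.75ⁿ ≤ 1/27.
0.75¹¹ = 177147/4194304 is still above 1/27 but 0.75¹² = 531441/16777216 is at or below it, so n = 12.

12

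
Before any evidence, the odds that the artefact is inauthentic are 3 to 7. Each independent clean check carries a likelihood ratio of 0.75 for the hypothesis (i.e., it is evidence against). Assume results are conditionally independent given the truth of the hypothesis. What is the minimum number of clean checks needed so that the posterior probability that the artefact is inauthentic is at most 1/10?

5

Prior odds = 3/7.
Likelihood ratio per clean check = 0.75.
Target posterior odds = 0.1/0.9 = 1/9.
Need (3/7) × 0.75ⁿ ≤ 1/9, i.e. 0.75ⁿ ≤ 7/27.
0.75⁴ = 0.31640625 is still above 7/27 but 0.75⁵ = 243/1024 is at or below it, so n = 5.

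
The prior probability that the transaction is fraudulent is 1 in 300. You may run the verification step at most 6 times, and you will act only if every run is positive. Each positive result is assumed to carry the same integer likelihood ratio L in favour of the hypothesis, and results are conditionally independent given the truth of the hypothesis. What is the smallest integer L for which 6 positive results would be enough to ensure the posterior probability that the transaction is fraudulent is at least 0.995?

Prior odds = (1/300)/(299/300) = 1/299.
Target odds = 0.995/0.005 = 199.
Need L⁶ ≥ 199 ÷ (1/299) = 59501.
6⁶ = 46656 < 59501 ≤ 117649 = 7⁶, so L = 7.

7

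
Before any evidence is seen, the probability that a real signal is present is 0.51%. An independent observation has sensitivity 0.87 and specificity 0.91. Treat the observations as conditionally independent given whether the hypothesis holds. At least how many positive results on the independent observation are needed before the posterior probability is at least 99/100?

Prior odds = 0.0051/0.9949 = 51/9949.
False-positive rate = 1 − 0.91 = 0.09; likelihood ratio of a positive = 0.87/0.09 = 29/3.
Target odds: 0.99 ÷ 0.01 = 99.
Need (51/9949) × (29/3)ⁿ ≥ 99, i.e. (29/3)ⁿ ≥ 328317/17.
(29/3)⁴ = 707281/81 falls short of 328317/17 but (29/3)⁵ = 20511149/243 reaches it, so n = 5.

5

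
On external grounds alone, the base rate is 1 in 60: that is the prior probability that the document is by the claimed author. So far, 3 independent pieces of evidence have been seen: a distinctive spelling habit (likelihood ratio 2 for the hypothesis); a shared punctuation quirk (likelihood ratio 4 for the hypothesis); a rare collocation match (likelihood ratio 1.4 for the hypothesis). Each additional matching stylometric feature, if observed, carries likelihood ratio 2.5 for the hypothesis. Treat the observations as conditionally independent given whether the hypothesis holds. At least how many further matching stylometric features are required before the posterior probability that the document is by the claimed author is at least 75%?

4

Prior odds = (1/60)/(59/60) = 1/59.
Combined Bayes factor of the evidence already in hand = 2 × 4 × 1.4 = 11.2.
Odds after that evidence = (1/59) × 11.2 = 56/295.
Target odds = 0.75/0.25 = 3.
Need 2.5ⁿ ≥ 3 ÷ (56/295) = 885/56.
2.5³ = 15.625 falls short of 885/56 but 2.5⁴ = 39.0625 reaches it, so n = 4.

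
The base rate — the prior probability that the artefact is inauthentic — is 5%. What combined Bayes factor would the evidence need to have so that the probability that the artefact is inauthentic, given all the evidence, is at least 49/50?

931

Prior odds = 0.05/0.95 = 1/19.
Target odds = 0.98/0.02 = 49.
Required Bayes factor = 49 ÷ (1/19) = 931.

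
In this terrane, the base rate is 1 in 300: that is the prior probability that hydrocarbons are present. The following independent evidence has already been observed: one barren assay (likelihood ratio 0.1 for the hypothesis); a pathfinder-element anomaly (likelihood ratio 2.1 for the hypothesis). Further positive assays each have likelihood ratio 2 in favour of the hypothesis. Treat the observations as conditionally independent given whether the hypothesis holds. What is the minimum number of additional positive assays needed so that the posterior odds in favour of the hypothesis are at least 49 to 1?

Prior odds = (1/300)/(299/300) = 1/299.
Combined Bayes factor of the evidence already in hand = 0.1 × 2.1 = 0.21.
Odds after that evidence = (1/299) × 0.21 = 21/29900.
Target odds = 49.
Need 2ⁿ ≥ 49 ÷ (21/29900) = 209300/3.
2¹⁶ = 65536 falls short of 209300/3 but 2¹⁷ = 131072 reaches it, so n = 17.

17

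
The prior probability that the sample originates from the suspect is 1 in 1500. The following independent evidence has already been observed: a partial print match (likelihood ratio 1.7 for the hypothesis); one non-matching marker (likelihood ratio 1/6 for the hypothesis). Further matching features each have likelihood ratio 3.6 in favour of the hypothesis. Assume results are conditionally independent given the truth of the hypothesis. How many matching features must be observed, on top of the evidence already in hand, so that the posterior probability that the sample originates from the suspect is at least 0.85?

9

Prior odds = (1/1500)/(1499/1500) = 1/1499.
Combined Bayes factor of the evidence already in hand = 1.7 × (1/6) = 17/60.
Odds after that evidence = (1/1499) × 17/60 = 17/89940.
Target odds = 0.85/0.15 = 17/3.
Need 3.6ⁿ ≥ 17/3 ÷ (17/89940) = 29980.
3.6⁸ ≈28211.1 falls short of 29980 but 3.6⁹ ≈101560 reaches it, so n = 9.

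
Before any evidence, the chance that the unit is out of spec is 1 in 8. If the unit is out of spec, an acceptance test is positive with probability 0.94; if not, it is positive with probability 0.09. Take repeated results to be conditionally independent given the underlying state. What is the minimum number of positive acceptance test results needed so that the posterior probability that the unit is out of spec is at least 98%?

3

Prior odds: 0.125 ÷ 0.875 = 1/7.
Likelihood ratio of a positive = 0.94/0.09 = 94/9.
Target odds: 0.98 ÷ 0.02 = 49.
Need (1/7) × (94/9)ⁿ ≥ 49, i.e. (94/9)ⁿ ≥ 343.
(94/9)² = 8836/81 falls short of 343 but (94/9)³ = 830584/729 reaches it, so n = 3.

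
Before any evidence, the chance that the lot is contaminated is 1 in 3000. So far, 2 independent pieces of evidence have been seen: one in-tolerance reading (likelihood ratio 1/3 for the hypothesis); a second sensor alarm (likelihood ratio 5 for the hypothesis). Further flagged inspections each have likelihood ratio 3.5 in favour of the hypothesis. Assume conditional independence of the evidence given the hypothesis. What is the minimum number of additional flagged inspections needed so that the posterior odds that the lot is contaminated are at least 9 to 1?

8

Prior odds = (1/3000)/(2999/3000) = 1/2999.
Combined Bayes factor of the evidence already in hand = (1/3) × 5 = 5/3.
Odds after that evidence = (1/2999) × 5/3 = 5/8997.
Target odds = 9.
Need 3.5ⁿ ≥ 9 ÷ (5/8997) = 16194.6.
3.5⁷ = 823543/128 falls short of 16194.6 but 3.5⁸ = 5764801/256 reaches it, so n = 8.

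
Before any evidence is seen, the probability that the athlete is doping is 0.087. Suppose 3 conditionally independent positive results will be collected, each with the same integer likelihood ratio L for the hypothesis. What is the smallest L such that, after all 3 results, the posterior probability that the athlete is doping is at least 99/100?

Prior odds = 0.087/0.913 = 87/913.
Target odds = 0.99/0.01 = 99.
Need L³ ≥ 99 ÷ (87/913) = 30129/29.
10³ = 1000 < 30129/29 ≤ 1331 = 11³, so L = 11.

11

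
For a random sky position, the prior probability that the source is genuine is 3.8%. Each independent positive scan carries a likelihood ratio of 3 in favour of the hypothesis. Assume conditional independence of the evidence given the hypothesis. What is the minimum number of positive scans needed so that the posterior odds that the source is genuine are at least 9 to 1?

Prior odds: 0.038 ÷ 0.962 = 19/481.
Likelihood ratio per positive scan = 3.
Target odds = 9.
Need (19/481) × 3ⁿ ≥ 9, i.e. 3ⁿ ≥ 4329/19.
3⁴ = 81 falls short of 4329/19 but 3⁵ = 243 reaches it, so n = 5.

5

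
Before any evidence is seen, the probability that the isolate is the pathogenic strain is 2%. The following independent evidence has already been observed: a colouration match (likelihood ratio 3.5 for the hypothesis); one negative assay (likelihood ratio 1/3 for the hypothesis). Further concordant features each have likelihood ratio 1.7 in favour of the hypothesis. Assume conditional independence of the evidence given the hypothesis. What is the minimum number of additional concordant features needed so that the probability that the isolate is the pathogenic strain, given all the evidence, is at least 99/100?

Prior odds = 0.02/0.98 = 1/49.
Combined Bayes factor of the evidence already in hand = 3.5 × (1/3) = 7/6.
Odds after that evidence = (1/49) × 7/6 = 1/42.
Target odds = 0.99/0.01 = 99.
Need 1.7ⁿ ≥ 99 ÷ (1/42) = 4158.
1.7¹⁵ ≈2862.42 falls short of 4158 but 1.7¹⁶ ≈4866.12 reaches it, so n = 16.

16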